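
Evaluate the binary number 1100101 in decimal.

Sum of powers of 2 for each 1-bit:
2^0 + 2^2 + 2^5 + 2^6
= 1 + 4 + 32 + 64
= 101



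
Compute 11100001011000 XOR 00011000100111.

XOR: 1 when bits differ
  11100001011000
^ 00011000100111
----------------
  11111001111111
Decimal: 14424 ^ 1575 = 15999



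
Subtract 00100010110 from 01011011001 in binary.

Method 1 - Direct subtraction (column by column from the right: bit − bit − borrow-in; if negative, add 2 and borrow 1 from the next column):
borrow: 01000001100
        01011011001
-       00100010110
-------------------
        00111000011

Method 2 - Add two's complement:
Two's complement of 00100010110: invert → 11011101001, add 1 → 11011101010
  01011011001
+ 11011101010
-------------
 100111000011  (end carry out of the top bit = 1)
Discarding the end carry: 00111000011
Decimal check:
  01011011001 = 512 + 128 + 64 + 16 + 8 + 1 = 729
  00100010110 = 256 + 16 + 4 + 2 = 278
  729 - 278 = 451, and 00111000011 = 256 + 128 + 64 + 2 + 1 = 451 ✓



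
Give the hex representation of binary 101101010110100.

Group into 4-bit nibbles from right:
  0101 = 5
  1010 = A
  1011 = B
  0100 = 4
Result: 5AB4



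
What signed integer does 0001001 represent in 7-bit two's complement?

Binary: 0001001
Sign bit: 0 (non-negative)
Read directly as an unsigned value:
0001001 = 8 + 1 = 9
Value: 9



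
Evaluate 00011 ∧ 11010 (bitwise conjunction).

AND: 1 only when both bits are 1
  00011
& 11010
-------
  00010
Decimal: 3 & 26 = 2



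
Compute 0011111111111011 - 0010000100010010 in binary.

Method 1 - Direct subtraction (column by column from the right: bit − bit − borrow-in; if negative, add 2 and borrow 1 from the next column):
borrow: 0000000000000000
        0011111111111011
-       0010000100010010
------------------------
        0001111011101001

Method 2 - Add two's complement:
Two's complement of 0010000100010010: invert → 1101111011101101, add 1 → 1101111011101110
  0011111111111011
+ 1101111011101110
------------------
 10001111011101001  (end carry out of the top bit = 1)
Discarding the end carry: 0001111011101001
Decimal check:
  0011111111111011 = 8192 + 4096 + 2048 + 1024 + 512 + 256 + 128 + 64 + 32 + 16 + 8 + 2 + 1 = 16379
  0010000100010010 = 8192 + 256 + 16 + 2 = 8466
  16379 - 8466 = 7913, and 0001111011101001 = 4096 + 2048 + 1024 + 512 + 128 + 64 + 32 + 8 + 1 = 7913 ✓



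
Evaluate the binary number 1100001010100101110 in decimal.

Sum of powers of 2 for each 1-bit:
2^1 + 2^2 + 2^3 + 2^5 + 2^8 + 2^10 + 2^12 + 2^17 + 2^18
= 2 + 4 + 8 + 32 + 256 + 1024 + 4096 + 131072 + 262144
= 398638



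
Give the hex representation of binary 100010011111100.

Group into 4-bit nibbles from right:
  0100 = 4
  0100 = 4
  1111 = F
  1100 = C
Result: 44FC



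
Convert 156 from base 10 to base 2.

Using repeated division by 2:
156 ÷ 2 = 78 remainder 0
78 ÷ 2 = 39 remainder 0
39 ÷ 2 = 19 remainder 1
19 ÷ 2 = 9 remainder 1
9 ÷ 2 = 4 remainder 1
4 ÷ 2 = 2 remainder 0
2 ÷ 2 = 1 remainder 0
1 ÷ 2 = 0 remainder 1
Reading remainders bottom to top: 10011100



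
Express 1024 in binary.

Using repeated division by 2:
1024 ÷ 2 = 512 remainder 0
512 ÷ 2 = 256 remainder 0
256 ÷ 2 = 128 remainder 0
128 ÷ 2 = 64 remainder 0
64 ÷ 2 = 32 remainder 0
32 ÷ 2 = 16 remainder 0
16 ÷ 2 = 8 remainder 0
8 ÷ 2 = 4 remainder 0
4 ÷ 2 = 2 remainder 0
2 ÷ 2 = 1 remainder 0
1 ÷ 2 = 0 remainder 1
Reading remainders bottom to top: 10000000000



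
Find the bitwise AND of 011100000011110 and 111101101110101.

AND: 1 only when both bits are 1
  011100000011110
& 111101101110101
-----------------
  011100000010100
Decimal: 14366 & 31605 = 14356



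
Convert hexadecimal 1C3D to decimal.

Expand by place value (powers of 16):
Digit values: C = 12, D = 13
1C3D = 1 × 16^3 + 12 × 16^2 + 3 × 16^1 + 13 × 16^0
= 1 × 4096 + 12 × 256 + 3 × 16 + 13 × 1
= 4096 + 3072 + 48 + 13
= 7229



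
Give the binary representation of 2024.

Using repeated division by 2:
2024 ÷ 2 = 1012 remainder 0
1012 ÷ 2 = 506 remainder 0
506 ÷ 2 = 253 remainder 0
253 ÷ 2 = 126 remainder 1
126 ÷ 2 = 63 remainder 0
63 ÷ 2 = 31 remainder 1
31 ÷ 2 = 15 remainder 1
15 ÷ 2 = 7 remainder 1
7 ÷ 2 = 3 remainder 1
3 ÷ 2 = 1 remainder 1
1 ÷ 2 = 0 remainder 1
Reading remainders bottom to top: 11111101000



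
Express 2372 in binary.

Using repeated division by 2:
2372 ÷ 2 = 1186 remainder 0
1186 ÷ 2 = 593 remainder 0
593 ÷ 2 = 296 remainder 1
296 ÷ 2 = 148 remainder 0
148 ÷ 2 = 74 remainder 0
74 ÷ 2 = 37 remainder 0
37 ÷ 2 = 18 remainder 1
18 ÷ 2 = 9 remainder 0
9 ÷ 2 = 4 remainder 1
4 ÷ 2 = 2 remainder 0
2 ÷ 2 = 1 remainder 0
1 ÷ 2 = 0 remainder 1
Reading remainders bottom to top: 100101000100



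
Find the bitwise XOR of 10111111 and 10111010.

XOR: 1 when bits differ
  10111111
^ 10111010
----------
  00000101
Decimal: 191 ^ 186 = 5



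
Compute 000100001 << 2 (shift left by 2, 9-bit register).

Original: 000100001 (decimal 33)
Shift left by 2 positions
Append 2 zeros on the right
Result: 010000100 (decimal 132)
Equivalent: 33 << 2 = 33 × 2^2 = 132



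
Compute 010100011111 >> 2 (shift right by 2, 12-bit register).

Original: 010100011111 (decimal 1311)
Shift right by 2 positions
Drop the 2 low bits; fill with zeros on the left
Result: 000101000111 (decimal 327)
Equivalent: 1311 >> 2 = 1311 ÷ 2^2 = 327



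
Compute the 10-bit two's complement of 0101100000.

Original: 0101100000
Step 1 - Invert all bits: 1010011111
Step 2 - Add 1: 1010100000
Verification: 0101100000 + 1010100000 = 10000000000; discarding the end carry (carry out of the top bit) leaves the 10-bit value 0000000000, as required for x + (-x)



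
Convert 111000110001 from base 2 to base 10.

Sum of powers of 2 for each 1-bit:
2^0 + 2^4 + 2^5 + 2^9 + 2^10 + 2^11
= 1 + 16 + 32 + 512 + 1024 + 2048
= 3633



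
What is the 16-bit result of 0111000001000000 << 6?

Original: 0111000001000000 (decimal 28736)
Shift left by 6 positions
Append 6 zeros on the right and drop the 6 high bits that overflow the 16-bit width
Result: 0001000000000000 (decimal 4096)
Equivalent: 28736 << 6 = 28736 × 2^6 = 1839104, truncated to 16 bits = 4096



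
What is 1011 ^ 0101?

XOR: 1 when bits differ
  1011
^ 0101
------
  1110
Decimal: 11 ^ 5 = 14



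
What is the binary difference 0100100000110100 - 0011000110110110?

Method 1 - Direct subtraction (column by column from the right: bit − bit − borrow-in; if negative, add 2 and borrow 1 from the next column):
borrow: 0110111111111100
        0100100000110100
-       0011000110110110
------------------------
        0001011001111110

Method 2 - Add two's complement:
Two's complement of 0011000110110110: invert → 1100111001001001, add 1 → 1100111001001010
  0100100000110100
+ 1100111001001010
------------------
 10001011001111110  (end carry out of the top bit = 1)
Discarding the end carry: 0001011001111110
Decimal check:
  0100100000110100 = 16384 + 2048 + 32 + 16 + 4 = 18484
  0011000110110110 = 8192 + 4096 + 256 + 128 + 32 + 16 + 4 + 2 = 12726
  18484 - 12726 = 5758, and 0001011001111110 = 4096 + 1024 + 512 + 64 + 32 + 16 + 8 + 4 + 2 = 5758 ✓



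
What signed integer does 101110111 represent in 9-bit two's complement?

Binary: 101110111
Sign bit: 1 (negative)
Invert: 010001000
Add 1:  010001001
Magnitude: 010001001 = 128 + 8 + 1 = 137
Value: -137



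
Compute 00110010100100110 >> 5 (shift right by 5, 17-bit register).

Original: 00110010100100110 (decimal 25894)
Shift right by 5 positions
Drop the 5 low bits; fill with zeros on the left
Result: 00000001100101001 (decimal 809)
Equivalent: 25894 >> 5 = 25894 ÷ 2^5 = 809



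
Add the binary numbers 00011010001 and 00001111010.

Add column by column from the right: bit + bit + carry-in; write the sum mod 2, carry 1 when the sum is 2 or 3.
carry:  00111100000
        00011010001
+       00001111010
-------------------
       000101001011
(the carry out of the leftmost column, 0, becomes the leading bit)
Decimal check:
  00011010001 = 128 + 64 + 16 + 1 = 209
  00001111010 = 64 + 32 + 16 + 8 + 2 = 122
  209 + 122 = 331, and 000101001011 = 256 + 64 + 8 + 2 + 1 = 331 ✓



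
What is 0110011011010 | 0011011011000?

OR: 1 when either bit is 1
  0110011011010
| 0011011011000
---------------
  0111011011010
Decimal: 3290 | 1752 = 3802



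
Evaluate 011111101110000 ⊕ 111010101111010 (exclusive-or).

XOR: 1 when bits differ
  011111101110000
^ 111010101111010
-----------------
  100101000001010
Decimal: 16240 ^ 30074 = 18954



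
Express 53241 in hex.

Using repeated division by 16 (digits 10–15 are A–F):
53241 ÷ 16 = 3327 remainder 9
3327 ÷ 16 = 207 remainder 15 (F)
207 ÷ 16 = 12 remainder 15 (F)
12 ÷ 16 = 0 remainder 12 (C)
Reading remainders bottom to top: CFF9



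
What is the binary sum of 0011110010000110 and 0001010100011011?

Add column by column from the right: bit + bit + carry-in; write the sum mod 2, carry 1 when the sum is 2 or 3.
carry:  0111100000111100
        0011110010000110
+       0001010100011011
------------------------
       00101000110100001
(the carry out of the leftmost column, 0, becomes the leading bit)
Decimal check:
  0011110010000110 = 8192 + 4096 + 2048 + 1024 + 128 + 4 + 2 = 15494
  0001010100011011 = 4096 + 1024 + 256 + 16 + 8 + 2 + 1 = 5403
  15494 + 5403 = 20897, and 00101000110100001 = 16384 + 4096 + 256 + 128 + 32 + 1 = 20897 ✓



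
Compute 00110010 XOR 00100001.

XOR: 1 when bits differ
  00110010
^ 00100001
----------
  00010011
Decimal: 50 ^ 33 = 19



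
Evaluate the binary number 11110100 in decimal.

Sum of powers of 2 for each 1-bit:
2^2 + 2^4 + 2^5 + 2^6 + 2^7
= 4 + 16 + 32 + 64 + 128
= 244



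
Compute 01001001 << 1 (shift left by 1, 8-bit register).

Original: 01001001 (decimal 73)
Shift left by 1 position
Append 1 zero on the right
Result: 10010010 (decimal 146)
Equivalent: 73 << 1 = 73 × 2^1 = 146



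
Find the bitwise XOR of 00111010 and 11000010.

XOR: 1 when bits differ
  00111010
^ 11000010
----------
  11111000
Decimal: 58 ^ 194 = 248



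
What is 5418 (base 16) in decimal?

Expand by place value (powers of 16):
5418 = 5 × 16^3 + 4 × 16^2 + 1 × 16^1 + 8 × 16^0
= 5 × 4096 + 4 × 256 + 1 × 16 + 8 × 1
= 20480 + 1024 + 16 + 8
= 21528



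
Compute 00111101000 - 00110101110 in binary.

Method 1 - Direct subtraction (column by column from the right: bit − bit − borrow-in; if negative, add 2 and borrow 1 from the next column):
borrow: 00001111100
        00111101000
-       00110101110
-------------------
        00000111010

Method 2 - Add two's complement:
Two's complement of 00110101110: invert → 11001010001, add 1 → 11001010010
  00111101000
+ 11001010010
-------------
 100000111010  (end carry out of the top bit = 1)
Discarding the end carry: 00000111010
Decimal check:
  00111101000 = 256 + 128 + 64 + 32 + 8 = 488
  00110101110 = 256 + 128 + 32 + 8 + 4 + 2 = 430
  488 - 430 = 58, and 00000111010 = 32 + 16 + 8 + 2 = 58 ✓



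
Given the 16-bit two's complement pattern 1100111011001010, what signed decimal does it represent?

Binary: 1100111011001010
Sign bit: 1 (negative)
Invert: 0011000100110101
Add 1:  0011000100110110
Magnitude: 0011000100110110 = 8192 + 4096 + 256 + 32 + 16 + 4 + 2 = 12598
Value: -12598



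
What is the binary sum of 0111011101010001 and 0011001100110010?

Add column by column from the right: bit + bit + carry-in; write the sum mod 2, carry 1 when the sum is 2 or 3.
carry:  1110111011100000
        0111011101010001
+       0011001100110010
------------------------
       01010101010000011
(the carry out of the leftmost column, 0, becomes the leading bit)
Decimal check:
  0111011101010001 = 16384 + 8192 + 4096 + 1024 + 512 + 256 + 64 + 16 + 1 = 30545
  0011001100110010 = 8192 + 4096 + 512 + 256 + 32 + 16 + 2 = 13106
  30545 + 13106 = 43651, and 01010101010000011 = 32768 + 8192 + 2048 + 512 + 128 + 2 + 1 = 43651 ✓



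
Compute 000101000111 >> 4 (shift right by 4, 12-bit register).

Original: 000101000111 (decimal 327)
Shift right by 4 positions
Drop the 4 low bits; fill with zeros on the left
Result: 000000010100 (decimal 20)
Equivalent: 327 >> 4 = 327 ÷ 2^4 = 20



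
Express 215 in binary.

Using repeated division by 2:
215 ÷ 2 = 107 remainder 1
107 ÷ 2 = 53 remainder 1
53 ÷ 2 = 26 remainder 1
26 ÷ 2 = 13 remainder 0
13 ÷ 2 = 6 remainder 1
6 ÷ 2 = 3 remainder 0
3 ÷ 2 = 1 remainder 1
1 ÷ 2 = 0 remainder 1
Reading remainders bottom to top: 11010111



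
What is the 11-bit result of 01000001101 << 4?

Original: 01000001101 (decimal 525)
Shift left by 4 positions
Append 4 zeros on the right and drop the 4 high bits that overflow the 11-bit width
Result: 00011010000 (decimal 208)
Equivalent: 525 << 4 = 525 × 2^4 = 8400, truncated to 11 bits = 208



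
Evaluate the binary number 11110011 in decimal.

Sum of powers of 2 for each 1-bit:
2^0 + 2^1 + 2^4 + 2^5 + 2^6 + 2^7
= 1 + 2 + 16 + 32 + 64 + 128
= 243



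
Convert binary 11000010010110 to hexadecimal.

Group into 4-bit nibbles from right:
  0011 = 3
  0000 = 0
  1001 = 9
  0110 = 6
Result: 3096



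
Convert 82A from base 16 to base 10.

Expand by place value (powers of 16):
Digit values: A = 10
82A = 8 × 16^2 + 2 × 16^1 + 10 × 16^0
= 8 × 256 + 2 × 16 + 10 × 1
= 2048 + 32 + 10
= 2090



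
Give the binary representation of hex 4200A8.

Convert each hex digit to 4 bits:
  4 = 0100
  2 = 0010
  0 = 0000
  0 = 0000
  A = 1010
  8 = 1000
Concatenate: 010000100000000010101000



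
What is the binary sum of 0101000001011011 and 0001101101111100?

Add column by column from the right: bit + bit + carry-in; write the sum mod 2, carry 1 when the sum is 2 or 3.
carry:  0010000011110000
        0101000001011011
+       0001101101111100
------------------------
       00110101111010111
(the carry out of the leftmost column, 0, becomes the leading bit)
Decimal check:
  0101000001011011 = 16384 + 4096 + 64 + 16 + 8 + 2 + 1 = 20571
  0001101101111100 = 4096 + 2048 + 512 + 256 + 64 + 32 + 16 + 8 + 4 = 7036
  20571 + 7036 = 27607, and 00110101111010111 = 16384 + 8192 + 2048 + 512 + 256 + 128 + 64 + 16 + 4 + 2 + 1 = 27607 ✓



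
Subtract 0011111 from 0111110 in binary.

Method 1 - Direct subtraction (column by column from the right: bit − bit − borrow-in; if negative, add 2 and borrow 1 from the next column):
borrow: 0111110
        0111110
-       0011111
---------------
        0011111

Method 2 - Add two's complement:
Two's complement of 0011111: invert → 1100000, add 1 → 1100001
  0111110
+ 1100001
---------
 10011111  (end carry out of the top bit = 1)
Discarding the end carry: 0011111
Decimal check:
  0111110 = 32 + 16 + 8 + 4 + 2 = 62
  0011111 = 16 + 8 + 4 + 2 + 1 = 31
  62 - 31 = 31, and 0011111 = 16 + 8 + 4 + 2 + 1 = 31 ✓



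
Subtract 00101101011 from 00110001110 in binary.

Method 1 - Direct subtraction (column by column from the right: bit − bit − borrow-in; if negative, add 2 and borrow 1 from the next column):
borrow: 00011000110
        00110001110
-       00101101011
-------------------
        00000100011

Method 2 - Add two's complement:
Two's complement of 00101101011: invert → 11010010100, add 1 → 11010010101
  00110001110
+ 11010010101
-------------
 100000100011  (end carry out of the top bit = 1)
Discarding the end carry: 00000100011
Decimal check:
  00110001110 = 256 + 128 + 8 + 4 + 2 = 398
  00101101011 = 256 + 64 + 32 + 8 + 2 + 1 = 363
  398 - 363 = 35, and 00000100011 = 32 + 2 + 1 = 35 ✓



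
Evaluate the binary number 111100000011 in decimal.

Sum of powers of 2 for each 1-bit:
2^0 + 2^1 + 2^8 + 2^9 + 2^10 + 2^11
= 1 + 2 + 256 + 512 + 1024 + 2048
= 3843



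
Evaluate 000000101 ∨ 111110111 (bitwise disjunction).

OR: 1 when either bit is 1
  000000101
| 111110111
-----------
  111110111
Decimal: 5 | 503 = 503



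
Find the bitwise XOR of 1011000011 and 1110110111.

XOR: 1 when bits differ
  1011000011
^ 1110110111
------------
  0101110100
Decimal: 707 ^ 951 = 372



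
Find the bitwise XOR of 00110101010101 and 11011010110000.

XOR: 1 when bits differ
  00110101010101
^ 11011010110000
----------------
  11101111100101
Decimal: 3413 ^ 14000 = 15333



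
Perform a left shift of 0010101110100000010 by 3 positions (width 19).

Original: 0010101110100000010 (decimal 89346)
Shift left by 3 positions
Append 3 zeros on the right and drop the 3 high bits that overflow the 19-bit width
Result: 0101110100000010000 (decimal 190480)
Equivalent: 89346 << 3 = 89346 × 2^3 = 714768, truncated to 19 bits = 190480



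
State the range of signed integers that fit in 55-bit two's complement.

For 55-bit two's complement:
Minimum: -2^54 = -18014398509481984
Maximum: 2^54 - 1 = 18014398509481983



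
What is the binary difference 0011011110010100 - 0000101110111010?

Method 1 - Direct subtraction (column by column from the right: bit − bit − borrow-in; if negative, add 2 and borrow 1 from the next column):
borrow: 0001011111110100
        0011011110010100
-       0000101110111010
------------------------
        0010101111011010

Method 2 - Add two's complement:
Two's complement of 0000101110111010: invert → 1111010001000101, add 1 → 1111010001000110
  0011011110010100
+ 1111010001000110
------------------
 10010101111011010  (end carry out of the top bit = 1)
Discarding the end carry: 0010101111011010
Decimal check:
  0011011110010100 = 8192 + 4096 + 1024 + 512 + 256 + 128 + 16 + 4 = 14228
  0000101110111010 = 2048 + 512 + 256 + 128 + 32 + 16 + 8 + 2 = 3002
  14228 - 3002 = 11226, and 0010101111011010 = 8192 + 2048 + 512 + 256 + 128 + 64 + 16 + 8 + 2 = 11226 ✓



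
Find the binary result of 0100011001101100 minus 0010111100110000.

Method 1 - Direct subtraction (column by column from the right: bit − bit − borrow-in; if negative, add 2 and borrow 1 from the next column):
borrow: 0111111001100000
        0100011001101100
-       0010111100110000
------------------------
        0001011100111100

Method 2 - Add two's complement:
Two's complement of 0010111100110000: invert → 1101000011001111, add 1 → 1101000011010000
  0100011001101100
+ 1101000011010000
------------------
 10001011100111100  (end carry out of the top bit = 1)
Discarding the end carry: 0001011100111100
Decimal check:
  0100011001101100 = 16384 + 1024 + 512 + 64 + 32 + 8 + 4 = 18028
  0010111100110000 = 8192 + 2048 + 1024 + 512 + 256 + 32 + 16 = 12080
  18028 - 12080 = 5948, and 0001011100111100 = 4096 + 1024 + 512 + 256 + 32 + 16 + 8 + 4 = 5948 ✓



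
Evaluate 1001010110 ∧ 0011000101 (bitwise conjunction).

AND: 1 only when both bits are 1
  1001010110
& 0011000101
------------
  0001000100
Decimal: 598 & 197 = 68



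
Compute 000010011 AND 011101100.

AND: 1 only when both bits are 1
  000010011
& 011101100
-----------
  000000000
Decimal: 19 & 236 = 0



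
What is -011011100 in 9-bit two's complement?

Original: 011011100
Step 1 - Invert all bits: 100100011
Step 2 - Add 1: 100100100
Verification: 011011100 + 100100100 = 1000000000; discarding the end carry (carry out of the top bit) leaves the 9-bit value 000000000, as required for x + (-x)



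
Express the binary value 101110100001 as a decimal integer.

Sum of powers of 2 for each 1-bit:
2^0 + 2^5 + 2^7 + 2^8 + 2^9 + 2^11
= 1 + 32 + 128 + 256 + 512 + 2048
= 2977



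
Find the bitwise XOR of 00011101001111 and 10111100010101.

XOR: 1 when bits differ
  00011101001111
^ 10111100010101
----------------
  10100001011010
Decimal: 1871 ^ 12053 = 10330



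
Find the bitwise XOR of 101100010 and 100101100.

XOR: 1 when bits differ
  101100010
^ 100101100
-----------
  001001110
Decimal: 354 ^ 300 = 78



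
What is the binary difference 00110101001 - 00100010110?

Method 1 - Direct subtraction (column by column from the right: bit − bit − borrow-in; if negative, add 2 and borrow 1 from the next column):
borrow: 00000101100
        00110101001
-       00100010110
-------------------
        00010010011

Method 2 - Add two's complement:
Two's complement of 00100010110: invert → 11011101001, add 1 → 11011101010
  00110101001
+ 11011101010
-------------
 100010010011  (end carry out of the top bit = 1)
Discarding the end carry: 00010010011
Decimal check:
  00110101001 = 256 + 128 + 32 + 8 + 1 = 425
  00100010110 = 256 + 16 + 4 + 2 = 278
  425 - 278 = 147, and 00010010011 = 128 + 16 + 2 + 1 = 147 ✓



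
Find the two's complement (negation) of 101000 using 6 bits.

Original (sign bit 1, negative): 101000
Step 1 - Invert all bits: 010111
Step 2 - Add 1: 011000
Verification: 101000 + 011000 = 1000000; discarding the end carry (carry out of the top bit) leaves the 6-bit value 000000, as required for x + (-x)



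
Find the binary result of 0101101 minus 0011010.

Method 1 - Direct subtraction (column by column from the right: bit − bit − borrow-in; if negative, add 2 and borrow 1 from the next column):
borrow: 0100100
        0101101
-       0011010
---------------
        0010011

Method 2 - Add two's complement:
Two's complement of 0011010: invert → 1100101, add 1 → 1100110
  0101101
+ 1100110
---------
 10010011  (end carry out of the top bit = 1)
Discarding the end carry: 0010011
Decimal check:
  0101101 = 32 + 8 + 4 + 1 = 45
  0011010 = 16 + 8 + 2 = 26
  45 - 26 = 19, and 0010011 = 16 + 2 + 1 = 19 ✓



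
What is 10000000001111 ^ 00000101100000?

XOR: 1 when bits differ
  10000000001111
^ 00000101100000
----------------
  10000101101111
Decimal: 8207 ^ 352 = 8559



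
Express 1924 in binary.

Using repeated division by 2:
1924 ÷ 2 = 962 remainder 0
962 ÷ 2 = 481 remainder 0
481 ÷ 2 = 240 remainder 1
240 ÷ 2 = 120 remainder 0
120 ÷ 2 = 60 remainder 0
60 ÷ 2 = 30 remainder 0
30 ÷ 2 = 15 remainder 0
15 ÷ 2 = 7 remainder 1
7 ÷ 2 = 3 remainder 1
3 ÷ 2 = 1 remainder 1
1 ÷ 2 = 0 remainder 1
Reading remainders bottom to top: 11110000100



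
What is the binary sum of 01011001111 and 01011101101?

Add column by column from the right: bit + bit + carry-in; write the sum mod 2, carry 1 when the sum is 2 or 3.
carry:  10110011110
        01011001111
+       01011101101
-------------------
       010110111100
(the carry out of the leftmost column, 0, becomes the leading bit)
Decimal check:
  01011001111 = 512 + 128 + 64 + 8 + 4 + 2 + 1 = 719
  01011101101 = 512 + 128 + 64 + 32 + 8 + 4 + 1 = 749
  719 + 749 = 1468, and 010110111100 = 1024 + 256 + 128 + 32 + 16 + 8 + 4 = 1468 ✓



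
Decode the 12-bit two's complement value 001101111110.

Binary: 001101111110
Sign bit: 0 (non-negative)
Read directly as an unsigned value:
001101111110 = 512 + 256 + 64 + 32 + 16 + 8 + 4 + 2 = 894
Value: 894



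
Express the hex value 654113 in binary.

Convert each hex digit to 4 bits:
  6 = 0110
  5 = 0101
  4 = 0100
  1 = 0001
  1 = 0001
  3 = 0011
Concatenate: 011001010100000100010011



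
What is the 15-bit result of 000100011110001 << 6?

Original: 000100011110001 (decimal 2289)
Shift left by 6 positions
Append 6 zeros on the right and drop the 6 high bits that overflow the 15-bit width
Result: 011110001000000 (decimal 15424)
Equivalent: 2289 << 6 = 2289 × 2^6 = 146496, truncated to 15 bits = 15424



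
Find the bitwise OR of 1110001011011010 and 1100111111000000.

OR: 1 when either bit is 1
  1110001011011010
| 1100111111000000
------------------
  1110111111011010
Decimal: 58074 | 53184 = 61402



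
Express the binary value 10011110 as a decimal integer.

Sum of powers of 2 for each 1-bit:
2^1 + 2^2 + 2^3 + 2^4 + 2^7
= 2 + 4 + 8 + 16 + 128
= 158



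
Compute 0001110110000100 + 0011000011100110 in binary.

Add column by column from the right: bit + bit + carry-in; write the sum mod 2, carry 1 when the sum is 2 or 3.
carry:  0110001100001000
        0001110110000100
+       0011000011100110
------------------------
       00100111001101010
(the carry out of the leftmost column, 0, becomes the leading bit)
Decimal check:
  0001110110000100 = 4096 + 2048 + 1024 + 256 + 128 + 4 = 7556
  0011000011100110 = 8192 + 4096 + 128 + 64 + 32 + 4 + 2 = 12518
  7556 + 12518 = 20074, and 00100111001101010 = 16384 + 2048 + 1024 + 512 + 64 + 32 + 8 + 2 = 20074 ✓



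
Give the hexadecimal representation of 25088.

Using repeated division by 16 (digits 10–15 are A–F):
25088 ÷ 16 = 1568 remainder 0
1568 ÷ 16 = 98 remainder 0
98 ÷ 16 = 6 remainder 2
6 ÷ 16 = 0 remainder 6
Reading remainders bottom to top: 6200



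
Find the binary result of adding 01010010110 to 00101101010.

Add column by column from the right: bit + bit + carry-in; write the sum mod 2, carry 1 when the sum is 2 or 3.
carry:  11111111100
        01010010110
+       00101101010
-------------------
       010000000000
(the carry out of the leftmost column, 0, becomes the leading bit)
Decimal check:
  01010010110 = 512 + 128 + 16 + 4 + 2 = 662
  00101101010 = 256 + 64 + 32 + 8 + 2 = 362
  662 + 362 = 1024, and 010000000000 = 1024 ✓



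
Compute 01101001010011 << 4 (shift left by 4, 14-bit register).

Original: 01101001010011 (decimal 6739)
Shift left by 4 positions
Append 4 zeros on the right and drop the 4 high bits that overflow the 14-bit width
Result: 10010100110000 (decimal 9520)
Equivalent: 6739 << 4 = 6739 × 2^4 = 107824, truncated to 14 bits = 9520



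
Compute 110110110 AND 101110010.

AND: 1 only when both bits are 1
  110110110
& 101110010
-----------
  100110010
Decimal: 438 & 370 = 306



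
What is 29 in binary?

Using repeated division by 2:
29 ÷ 2 = 14 remainder 1
14 ÷ 2 = 7 remainder 0
7 ÷ 2 = 3 remainder 1
3 ÷ 2 = 1 remainder 1
1 ÷ 2 = 0 remainder 1
Reading remainders bottom to top: 11101



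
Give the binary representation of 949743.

Using repeated division by 2:
949743 ÷ 2 = 474871 remainder 1
474871 ÷ 2 = 237435 remainder 1
237435 ÷ 2 = 118717 remainder 1
118717 ÷ 2 = 59358 remainder 1
59358 ÷ 2 = 29679 remainder 0
29679 ÷ 2 = 14839 remainder 1
14839 ÷ 2 = 7419 remainder 1
7419 ÷ 2 = 3709 remainder 1
3709 ÷ 2 = 1854 remainder 1
1854 ÷ 2 = 927 remainder 0
927 ÷ 2 = 463 remainder 1
463 ÷ 2 = 231 remainder 1
231 ÷ 2 = 115 remainder 1
115 ÷ 2 = 57 remainder 1
57 ÷ 2 = 28 remainder 1
28 ÷ 2 = 14 remainder 0
14 ÷ 2 = 7 remainder 0
7 ÷ 2 = 3 remainder 1
3 ÷ 2 = 1 remainder 1
1 ÷ 2 = 0 remainder 1
Reading remainders bottom to top: 11100111110111101111



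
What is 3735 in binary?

Using repeated division by 2:
3735 ÷ 2 = 1867 remainder 1
1867 ÷ 2 = 933 remainder 1
933 ÷ 2 = 466 remainder 1
466 ÷ 2 = 233 remainder 0
233 ÷ 2 = 116 remainder 1
116 ÷ 2 = 58 remainder 0
58 ÷ 2 = 29 remainder 0
29 ÷ 2 = 14 remainder 1
14 ÷ 2 = 7 remainder 0
7 ÷ 2 = 3 remainder 1
3 ÷ 2 = 1 remainder 1
1 ÷ 2 = 0 remainder 1
Reading remainders bottom to top: 111010010111



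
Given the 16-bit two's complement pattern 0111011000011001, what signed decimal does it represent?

Binary: 0111011000011001
Sign bit: 0 (non-negative)
Read directly as an unsigned value:
0111011000011001 = 16384 + 8192 + 4096 + 1024 + 512 + 16 + 8 + 1 = 30233
Value: 30233



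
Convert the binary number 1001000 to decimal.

Sum of powers of 2 for each 1-bit:
2^3 + 2^6
= 8 + 64
= 72



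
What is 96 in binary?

Using repeated division by 2:
96 ÷ 2 = 48 remainder 0
48 ÷ 2 = 24 remainder 0
24 ÷ 2 = 12 remainder 0
12 ÷ 2 = 6 remainder 0
6 ÷ 2 = 3 remainder 0
3 ÷ 2 = 1 remainder 1
1 ÷ 2 = 0 remainder 1
Reading remainders bottom to top: 1100000



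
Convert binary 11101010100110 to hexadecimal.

Group into 4-bit nibbles from right:
  0011 = 3
  1010 = A
  1010 = A
  0110 = 6
Result: 3AA6



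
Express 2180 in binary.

Using repeated division by 2:
2180 ÷ 2 = 1090 remainder 0
1090 ÷ 2 = 545 remainder 0
545 ÷ 2 = 272 remainder 1
272 ÷ 2 = 136 remainder 0
136 ÷ 2 = 68 remainder 0
68 ÷ 2 = 34 remainder 0
34 ÷ 2 = 17 remainder 0
17 ÷ 2 = 8 remainder 1
8 ÷ 2 = 4 remainder 0
4 ÷ 2 = 2 remainder 0
2 ÷ 2 = 1 remainder 0
1 ÷ 2 = 0 remainder 1
Reading remainders bottom to top: 100010000100



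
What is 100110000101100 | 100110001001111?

OR: 1 when either bit is 1
  100110000101100
| 100110001001111
-----------------
  100110001101111
Decimal: 19500 | 19535 = 19567



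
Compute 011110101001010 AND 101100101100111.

AND: 1 only when both bits are 1
  011110101001010
& 101100101100111
-----------------
  001100101000010
Decimal: 15690 & 22887 = 6466



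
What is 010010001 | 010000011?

OR: 1 when either bit is 1
  010010001
| 010000011
-----------
  010010011
Decimal: 145 | 131 = 147



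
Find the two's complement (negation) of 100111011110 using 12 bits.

Original (sign bit 1, negative): 100111011110
Step 1 - Invert all bits: 011000100001
Step 2 - Add 1: 011000100010
Verification: 100111011110 + 011000100010 = 1000000000000; discarding the end carry (carry out of the top bit) leaves the 12-bit value 000000000000, as required for x + (-x)



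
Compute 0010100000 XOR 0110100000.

XOR: 1 when bits differ
  0010100000
^ 0110100000
------------
  0100000000
Decimal: 160 ^ 416 = 256



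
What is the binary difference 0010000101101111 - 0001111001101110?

Method 1 - Direct subtraction (column by column from the right: bit − bit − borrow-in; if negative, add 2 and borrow 1 from the next column):
borrow: 0011110000000000
        0010000101101111
-       0001111001101110
------------------------
        0000001100000001

Method 2 - Add two's complement:
Two's complement of 0001111001101110: invert → 1110000110010001, add 1 → 1110000110010010
  0010000101101111
+ 1110000110010010
------------------
 10000001100000001  (end carry out of the top bit = 1)
Discarding the end carry: 0000001100000001
Decimal check:
  0010000101101111 = 8192 + 256 + 64 + 32 + 8 + 4 + 2 + 1 = 8559
  0001111001101110 = 4096 + 2048 + 1024 + 512 + 64 + 32 + 8 + 4 + 2 = 7790
  8559 - 7790 = 769, and 0000001100000001 = 512 + 256 + 1 = 769 ✓



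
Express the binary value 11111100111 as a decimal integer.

Sum of powers of 2 for each 1-bit:
2^0 + 2^1 + 2^2 + 2^5 + 2^6 + 2^7 + 2^8 + 2^9 + 2^10
= 1 + 2 + 4 + 32 + 64 + 128 + 256 + 512 + 1024
= 2023



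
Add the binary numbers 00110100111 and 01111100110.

Add column by column from the right: bit + bit + carry-in; write the sum mod 2, carry 1 when the sum is 2 or 3.
carry:  11111001100
        00110100111
+       01111100110
-------------------
       010110001101
(the carry out of the leftmost column, 0, becomes the leading bit)
Decimal check:
  00110100111 = 256 + 128 + 32 + 4 + 2 + 1 = 423
  01111100110 = 512 + 256 + 128 + 64 + 32 + 4 + 2 = 998
  423 + 998 = 1421, and 010110001101 = 1024 + 256 + 128 + 8 + 4 + 1 = 1421 ✓



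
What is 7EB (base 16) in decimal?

Expand by place value (powers of 16):
Digit values: E = 14, B = 11
7EB = 7 × 16^2 + 14 × 16^1 + 11 × 16^0
= 7 × 256 + 14 × 16 + 11 × 1
= 1792 + 224 + 11
= 2027



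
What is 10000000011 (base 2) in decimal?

Sum of powers of 2 for each 1-bit:
2^0 + 2^1 + 2^10
= 1 + 2 + 1024
= 1027



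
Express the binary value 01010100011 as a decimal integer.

Sum of powers of 2 for each 1-bit:
2^0 + 2^1 + 2^5 + 2^7 + 2^9
= 1 + 2 + 32 + 128 + 512
= 675



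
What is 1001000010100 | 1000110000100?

OR: 1 when either bit is 1
  1001000010100
| 1000110000100
---------------
  1001110010100
Decimal: 4628 | 4484 = 5012



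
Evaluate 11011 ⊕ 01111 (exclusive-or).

XOR: 1 when bits differ
  11011
^ 01111
-------
  10100
Decimal: 27 ^ 15 = 20



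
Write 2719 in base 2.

Using repeated division by 2:
2719 ÷ 2 = 1359 remainder 1
1359 ÷ 2 = 679 remainder 1
679 ÷ 2 = 339 remainder 1
339 ÷ 2 = 169 remainder 1
169 ÷ 2 = 84 remainder 1
84 ÷ 2 = 42 remainder 0
42 ÷ 2 = 21 remainder 0
21 ÷ 2 = 10 remainder 1
10 ÷ 2 = 5 remainder 0
5 ÷ 2 = 2 remainder 1
2 ÷ 2 = 1 remainder 0
1 ÷ 2 = 0 remainder 1
Reading remainders bottom to top: 101010011111



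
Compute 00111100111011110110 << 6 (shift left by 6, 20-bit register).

Original: 00111100111011110110 (decimal 249590)
Shift left by 6 positions
Append 6 zeros on the right and drop the 6 high bits that overflow the 20-bit width
Result: 00111011110110000000 (decimal 245120)
Equivalent: 249590 << 6 = 249590 × 2^6 = 15973760, truncated to 20 bits = 245120



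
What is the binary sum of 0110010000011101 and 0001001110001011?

Add column by column from the right: bit + bit + carry-in; write the sum mod 2, carry 1 when the sum is 2 or 3.
carry:  0000000000111110
        0110010000011101
+       0001001110001011
------------------------
       00111011110101000
(the carry out of the leftmost column, 0, becomes the leading bit)
Decimal check:
  0110010000011101 = 16384 + 8192 + 1024 + 16 + 8 + 4 + 1 = 25629
  0001001110001011 = 4096 + 512 + 256 + 128 + 8 + 2 + 1 = 5003
  25629 + 5003 = 30632, and 00111011110101000 = 16384 + 8192 + 4096 + 1024 + 512 + 256 + 128 + 32 + 8 = 30632 ✓



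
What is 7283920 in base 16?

Using repeated division by 16 (digits 10–15 are A–F):
7283920 ÷ 16 = 455245 remainder 0
455245 ÷ 16 = 28452 remainder 13 (D)
28452 ÷ 16 = 1778 remainder 4
1778 ÷ 16 = 111 remainder 2
111 ÷ 16 = 6 remainder 15 (F)
6 ÷ 16 = 0 remainder 6
Reading remainders bottom to top: 6F24D0



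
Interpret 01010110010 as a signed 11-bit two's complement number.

Binary: 01010110010
Sign bit: 0 (non-negative)
Read directly as an unsigned value:
01010110010 = 512 + 128 + 32 + 16 + 2 = 690
Value: 690



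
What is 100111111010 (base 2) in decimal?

Sum of powers of 2 for each 1-bit:
2^1 + 2^3 + 2^4 + 2^5 + 2^6 + 2^7 + 2^8 + 2^11
= 2 + 8 + 16 + 32 + 64 + 128 + 256 + 2048
= 2554



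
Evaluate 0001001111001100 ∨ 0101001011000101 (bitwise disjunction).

OR: 1 when either bit is 1
  0001001111001100
| 0101001011000101
------------------
  0101001111001101
Decimal: 5068 | 21189 = 21453



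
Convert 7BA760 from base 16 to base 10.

Expand by place value (powers of 16):
Digit values: B = 11, A = 10
7BA760 = 7 × 16^5 + 11 × 16^4 + 10 × 16^3 + 7 × 16^2 + 6 × 16^1 + 0 × 16^0
= 7 × 1048576 + 11 × 65536 + 10 × 4096 + 7 × 256 + 6 × 16 + 0 × 1
= 7340032 + 720896 + 40960 + 1792 + 96 + 0
= 8103776



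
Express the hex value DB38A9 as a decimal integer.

Expand by place value (powers of 16):
Digit values: D = 13, B = 11, A = 10
DB38A9 = 13 × 16^5 + 11 × 16^4 + 3 × 16^3 + 8 × 16^2 + 10 × 16^1 + 9 × 16^0
= 13 × 1048576 + 11 × 65536 + 3 × 4096 + 8 × 256 + 10 × 16 + 9 × 1
= 13631488 + 720896 + 12288 + 2048 + 160 + 9
= 14366889



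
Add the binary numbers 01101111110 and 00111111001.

Add column by column from the right: bit + bit + carry-in; write the sum mod 2, carry 1 when the sum is 2 or 3.
carry:  11111110000
        01101111110
+       00111111001
-------------------
       010101110111
(the carry out of the leftmost column, 0, becomes the leading bit)
Decimal check:
  01101111110 = 512 + 256 + 64 + 32 + 16 + 8 + 4 + 2 = 894
  00111111001 = 256 + 128 + 64 + 32 + 16 + 8 + 1 = 505
  894 + 505 = 1399, and 010101110111 = 1024 + 256 + 64 + 32 + 16 + 4 + 2 + 1 = 1399 ✓



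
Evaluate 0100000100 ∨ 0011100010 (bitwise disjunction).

OR: 1 when either bit is 1
  0100000100
| 0011100010
------------
  0111100110
Decimal: 260 | 226 = 486



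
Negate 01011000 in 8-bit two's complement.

Original: 01011000
Step 1 - Invert all bits: 10100111
Step 2 - Add 1: 10101000
Verification: 01011000 + 10101000 = 100000000; discarding the end carry (carry out of the top bit) leaves the 8-bit value 00000000, as required for x + (-x)



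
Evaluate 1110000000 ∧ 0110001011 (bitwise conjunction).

AND: 1 only when both bits are 1
  1110000000
& 0110001011
------------
  0110000000
Decimal: 896 & 395 = 384



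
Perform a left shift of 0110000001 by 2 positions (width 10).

Original: 0110000001 (decimal 385)
Shift left by 2 positions
Append 2 zeros on the right and drop the 2 high bits that overflow the 10-bit width
Result: 1000000100 (decimal 516)
Equivalent: 385 << 2 = 385 × 2^2 = 1540, truncated to 10 bits = 516



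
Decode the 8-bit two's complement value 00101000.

Binary: 00101000
Sign bit: 0 (non-negative)
Read directly as an unsigned value:
00101000 = 32 + 8 = 40
Value: 40



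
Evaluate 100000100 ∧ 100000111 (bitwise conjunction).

AND: 1 only when both bits are 1
  100000100
& 100000111
-----------
  100000100
Decimal: 260 & 263 = 260



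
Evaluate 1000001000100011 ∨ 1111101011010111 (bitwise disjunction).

OR: 1 when either bit is 1
  1000001000100011
| 1111101011010111
------------------
  1111101011110111
Decimal: 33315 | 64215 = 64247



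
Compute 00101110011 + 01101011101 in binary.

Add column by column from the right: bit + bit + carry-in; write the sum mod 2, carry 1 when the sum is 2 or 3.
carry:  11011111110
        00101110011
+       01101011101
-------------------
       010011010000
(the carry out of the leftmost column, 0, becomes the leading bit)
Decimal check:
  00101110011 = 256 + 64 + 32 + 16 + 2 + 1 = 371
  01101011101 = 512 + 256 + 64 + 16 + 8 + 4 + 1 = 861
  371 + 861 = 1232, and 010011010000 = 1024 + 128 + 64 + 16 = 1232 ✓



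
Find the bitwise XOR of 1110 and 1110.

XOR: 1 when bits differ
  1110
^ 1110
------
  0000
Decimal: 14 ^ 14 = 0



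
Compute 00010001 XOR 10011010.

XOR: 1 when bits differ
  00010001
^ 10011010
----------
  10001011
Decimal: 17 ^ 154 = 139



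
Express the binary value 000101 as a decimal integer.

Sum of powers of 2 for each 1-bit:
2^0 + 2^2
= 1 + 4
= 5



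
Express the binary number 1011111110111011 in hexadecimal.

Group into 4-bit nibbles from right:
  1011 = B
  1111 = F
  1011 = B
  1011 = B
Result: BFBB



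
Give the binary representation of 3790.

Using repeated division by 2:
3790 ÷ 2 = 1895 remainder 0
1895 ÷ 2 = 947 remainder 1
947 ÷ 2 = 473 remainder 1
473 ÷ 2 = 236 remainder 1
236 ÷ 2 = 118 remainder 0
118 ÷ 2 = 59 remainder 0
59 ÷ 2 = 29 remainder 1
29 ÷ 2 = 14 remainder 1
14 ÷ 2 = 7 remainder 0
7 ÷ 2 = 3 remainder 1
3 ÷ 2 = 1 remainder 1
1 ÷ 2 = 0 remainder 1
Reading remainders bottom to top: 111011001110



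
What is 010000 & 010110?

AND: 1 only when both bits are 1
  010000
& 010110
--------
  010000
Decimal: 16 & 22 = 16



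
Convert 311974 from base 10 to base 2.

Using repeated division by 2:
311974 ÷ 2 = 155987 remainder 0
155987 ÷ 2 = 77993 remainder 1
77993 ÷ 2 = 38996 remainder 1
38996 ÷ 2 = 19498 remainder 0
19498 ÷ 2 = 9749 remainder 0
9749 ÷ 2 = 4874 remainder 1
4874 ÷ 2 = 2437 remainder 0
2437 ÷ 2 = 1218 remainder 1
1218 ÷ 2 = 609 remainder 0
609 ÷ 2 = 304 remainder 1
304 ÷ 2 = 152 remainder 0
152 ÷ 2 = 76 remainder 0
76 ÷ 2 = 38 remainder 0
38 ÷ 2 = 19 remainder 0
19 ÷ 2 = 9 remainder 1
9 ÷ 2 = 4 remainder 1
4 ÷ 2 = 2 remainder 0
2 ÷ 2 = 1 remainder 0
1 ÷ 2 = 0 remainder 1
Reading remainders bottom to top: 1001100001010100110



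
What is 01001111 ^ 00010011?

XOR: 1 when bits differ
  01001111
^ 00010011
----------
  01011100
Decimal: 79 ^ 19 = 92



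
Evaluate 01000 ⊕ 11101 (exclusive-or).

XOR: 1 when bits differ
  01000
^ 11101
-------
  10101
Decimal: 8 ^ 29 = 21



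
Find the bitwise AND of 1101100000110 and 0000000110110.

AND: 1 only when both bits are 1
  1101100000110
& 0000000110110
---------------
  0000000000110
Decimal: 6918 & 54 = 6



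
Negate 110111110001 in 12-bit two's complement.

Original (sign bit 1, negative): 110111110001
Step 1 - Invert all bits: 001000001110
Step 2 - Add 1: 001000001111
Verification: 110111110001 + 001000001111 = 1000000000000; discarding the end carry (carry out of the top bit) leaves the 12-bit value 000000000000, as required for x + (-x)



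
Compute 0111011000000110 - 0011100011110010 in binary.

Method 1 - Direct subtraction (column by column from the right: bit − bit − borrow-in; if negative, add 2 and borrow 1 from the next column):
borrow: 0111001111100000
        0111011000000110
-       0011100011110010
------------------------
        0011110100010100

Method 2 - Add two's complement:
Two's complement of 0011100011110010: invert → 1100011100001101, add 1 → 1100011100001110
  0111011000000110
+ 1100011100001110
------------------
 10011110100010100  (end carry out of the top bit = 1)
Discarding the end carry: 0011110100010100
Decimal check:
  0111011000000110 = 16384 + 8192 + 4096 + 1024 + 512 + 4 + 2 = 30214
  0011100011110010 = 8192 + 4096 + 2048 + 128 + 64 + 32 + 16 + 2 = 14578
  30214 - 14578 = 15636, and 0011110100010100 = 8192 + 4096 + 2048 + 1024 + 256 + 16 + 4 = 15636 ✓

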